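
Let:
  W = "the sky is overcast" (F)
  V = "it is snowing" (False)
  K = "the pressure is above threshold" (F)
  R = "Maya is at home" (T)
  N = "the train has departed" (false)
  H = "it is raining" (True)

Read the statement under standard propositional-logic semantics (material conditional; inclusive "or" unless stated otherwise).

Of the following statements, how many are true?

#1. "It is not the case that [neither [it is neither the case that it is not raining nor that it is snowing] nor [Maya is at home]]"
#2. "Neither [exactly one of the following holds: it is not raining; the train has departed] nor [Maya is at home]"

1

#1: Formalization: ~((~H nor V) nor R)

~H = ~T = F
~H nor V = F nor F = T
(~H nor V) nor R = T nor T = F
~((~H nor V) nor R) = ~F = T
So #1 is true.

#2: This is (~H xor N) nor R.

~H = ~T = F
~H xor N = F xor F = F
(~H xor N) nor R = F nor T = F
So #2 is false.

1 of the 2 statements is true.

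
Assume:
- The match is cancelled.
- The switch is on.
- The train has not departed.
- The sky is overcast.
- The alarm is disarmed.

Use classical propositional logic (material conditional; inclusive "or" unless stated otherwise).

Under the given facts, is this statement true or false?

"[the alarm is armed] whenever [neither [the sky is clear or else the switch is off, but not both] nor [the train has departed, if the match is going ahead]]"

The statement is true.

Let S = "the sky is overcast" (T), Q = "the switch is on" (T), P = "the match is cancelled" (T), R = "the train has departed" (F), U = "the alarm is armed" (F).
In symbols: ((~S xor ~Q) nor (~P -> R)) -> U

~S = ~T = F
~Q = ~T = F
~S xor ~Q = F xor F = F
~P = ~T = F
~P -> R = F -> F = T
(~S xor ~Q) nor (~P -> R) = F nor T = F
((~S xor ~Q) nor (~P -> R)) -> U = F -> F = T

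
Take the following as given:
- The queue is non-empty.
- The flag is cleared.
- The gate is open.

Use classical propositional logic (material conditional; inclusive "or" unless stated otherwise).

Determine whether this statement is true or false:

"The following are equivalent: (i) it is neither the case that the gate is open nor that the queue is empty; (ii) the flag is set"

Let V = "the gate is open" (T), U = "the queue is empty" (F), R = "the flag is set" (F).
This is (V nor U) <-> R.

V nor U = T nor F = F
(V nor U) <-> R = F <-> F = T

True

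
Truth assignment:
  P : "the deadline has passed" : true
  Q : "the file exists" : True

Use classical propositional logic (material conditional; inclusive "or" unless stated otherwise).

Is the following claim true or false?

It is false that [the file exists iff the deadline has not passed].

In symbols: not (Q iff not P)

not P = not True = False
Q iff not P = True iff False = False
not (Q iff not P) = not False = True

True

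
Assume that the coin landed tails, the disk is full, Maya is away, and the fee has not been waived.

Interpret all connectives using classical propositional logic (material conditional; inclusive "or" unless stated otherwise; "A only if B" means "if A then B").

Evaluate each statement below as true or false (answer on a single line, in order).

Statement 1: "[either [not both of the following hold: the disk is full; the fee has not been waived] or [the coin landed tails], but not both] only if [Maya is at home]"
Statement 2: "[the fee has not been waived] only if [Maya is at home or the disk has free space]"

Let W = "the disk is full" (True), R = "the fee has been waived" (False), P = "the coin landed heads" (False), K = "Maya is at home" (False).

Statement 1: This is ((W nand not R) xor not P) -> K.

not R = not False = True
W nand not R = True nand True = False
not P = not False = True
(W nand not R) xor not P = False xor True = True
((W nand not R) xor not P) -> K = True -> False = False
Hence Statement 1 is false.

Statement 2: Parsed as not R -> (K or not W)

not R = not False = True
not W = not True = False
K or not W = False or False = False
not R -> (K or not W) = True -> False = False
Hence Statement 2 is false.

Statement 1 false; Statement 2 false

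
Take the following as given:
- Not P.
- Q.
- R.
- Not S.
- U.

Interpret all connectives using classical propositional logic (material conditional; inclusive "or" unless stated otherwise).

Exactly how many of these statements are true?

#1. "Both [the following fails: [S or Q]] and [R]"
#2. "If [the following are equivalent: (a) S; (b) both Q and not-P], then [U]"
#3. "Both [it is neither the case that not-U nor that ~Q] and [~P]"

#1: Formalization: ~(S | Q) & R

S | Q = F | T = T
~(S | Q) = ~T = F
~(S | Q) & R = F & T = F
So #1 is false.

#2: Parsed as (S <-> (Q & ~P)) -> U

~P = ~F = T
Q & ~P = T & T = T
S <-> (Q & ~P) = F <-> T = F
(S <-> (Q & ~P)) -> U = F -> T = T
Hence #2 is true.

#3: Formalization: (~U nor ~Q) & ~P

~U = ~T = F
~Q = ~T = F
~U nor ~Q = F nor F = T
~P = ~F = T
(~U nor ~Q) & ~P = T & T = T
Thus #3 is true.

2 of the 3 statements are true.

2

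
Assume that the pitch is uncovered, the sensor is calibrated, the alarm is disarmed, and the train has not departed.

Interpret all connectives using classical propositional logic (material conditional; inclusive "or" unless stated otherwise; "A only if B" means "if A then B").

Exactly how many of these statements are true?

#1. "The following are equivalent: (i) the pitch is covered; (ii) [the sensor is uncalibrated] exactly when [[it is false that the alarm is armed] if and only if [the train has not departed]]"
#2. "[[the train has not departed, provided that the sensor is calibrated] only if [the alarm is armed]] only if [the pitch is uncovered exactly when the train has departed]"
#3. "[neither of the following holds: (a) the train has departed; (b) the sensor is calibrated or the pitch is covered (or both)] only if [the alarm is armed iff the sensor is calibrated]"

Let P = "the pitch is covered" (False), W = "the sensor is calibrated" (True), N = "the alarm is armed" (False), U = "the train has departed" (False).

#1: This is P iff (not W iff (not N iff not U)).

not W = not True = False
not N = not False = True
not U = not False = True
not N iff not U = True iff True = True
not W iff (not N iff not U) = False iff True = False
P iff (not W iff (not N iff not U)) = False iff False = True
Thus #1 is true.

#2: This is ((W -> not U) -> N) -> (not P iff U).

not U = not False = True
W -> not U = True -> True = True
(W -> not U) -> N = True -> False = False
not P = not False = True
not P iff U = True iff False = False
((W -> not U) -> N) -> (not P iff U) = False -> False = True
Hence #2 is true.

#3: In symbols: (U nor (W or P)) -> (N iff W)

W or P = True or False = True
U nor (W or P) = False nor True = False
N iff W = False iff True = False
(U nor (W or P)) -> (N iff W) = False -> False = True
Hence #3 is true.

True statements: 3 (#1, #2, #3).

3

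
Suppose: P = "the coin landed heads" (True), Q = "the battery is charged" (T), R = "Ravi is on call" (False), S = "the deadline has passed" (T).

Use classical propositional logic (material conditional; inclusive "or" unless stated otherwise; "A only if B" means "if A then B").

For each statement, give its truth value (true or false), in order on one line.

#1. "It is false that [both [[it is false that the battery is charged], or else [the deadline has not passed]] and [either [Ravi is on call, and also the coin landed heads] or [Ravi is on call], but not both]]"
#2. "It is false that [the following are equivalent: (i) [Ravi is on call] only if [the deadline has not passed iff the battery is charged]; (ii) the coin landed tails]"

#1: Parsed as ~((~Q | ~S) & ((R & P) xor R))

~Q = ~T = F
~S = ~T = F
~Q | ~S = F | F = F
R & P = F & T = F
(R & P) xor R = F xor F = F
(~Q | ~S) & ((R & P) xor R) = F & F = F
~((~Q | ~S) & ((R & P) xor R)) = ~F = T
Thus #1 is true.

#2: Formalization: ~((R -> (~S <-> Q)) <-> ~P)

~S = ~T = F
~S <-> Q = F <-> T = F
R -> (~S <-> Q) = F -> F = T
~P = ~T = F
(R -> (~S <-> Q)) <-> ~P = T <-> F = F
~((R -> (~S <-> Q)) <-> ~P) = ~F = T
Thus #2 is true.

#1 T, #2 T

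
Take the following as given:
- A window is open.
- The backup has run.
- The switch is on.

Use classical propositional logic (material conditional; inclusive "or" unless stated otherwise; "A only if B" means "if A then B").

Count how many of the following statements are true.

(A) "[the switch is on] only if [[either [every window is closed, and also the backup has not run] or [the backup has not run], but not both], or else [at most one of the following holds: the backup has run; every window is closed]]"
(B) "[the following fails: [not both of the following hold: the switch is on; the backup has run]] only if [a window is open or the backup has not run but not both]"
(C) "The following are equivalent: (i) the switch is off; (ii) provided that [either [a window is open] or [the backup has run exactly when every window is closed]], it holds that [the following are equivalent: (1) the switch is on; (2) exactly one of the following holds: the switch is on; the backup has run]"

Let K = "the switch is on" (T), V = "a window is open" (T), R = "the backup has run" (T).

(A): In symbols: K → (((¬V ∧ ¬R) ⊕ ¬R) ∨ (R ↑ ¬V))

¬V = ¬T = F
¬R = ¬T = F
¬V ∧ ¬R = F ∧ F = F
¬R = ¬T = F
(¬V ∧ ¬R) ⊕ ¬R = F ⊕ F = F
¬V = ¬T = F
R ↑ ¬V = T ↑ F = T
((¬V ∧ ¬R) ⊕ ¬R) ∨ (R ↑ ¬V) = F ∨ T = T
K → (((¬V ∧ ¬R) ⊕ ¬R) ∨ (R ↑ ¬V)) = T → T = T
So (A) is true.

(B): This is ¬(K ↑ R) → (V ⊕ ¬R).

K ↑ R = T ↑ T = F
¬(K ↑ R) = ¬F = T
¬R = ¬T = F
V ⊕ ¬R = T ⊕ F = T
¬(K ↑ R) → (V ⊕ ¬R) = T → T = T
So (B) is true.

(C): In symbols: ¬K ↔ ((V ∨ (R ↔ ¬V)) → (K ↔ (K ⊕ R)))

¬K = ¬T = F
¬V = ¬T = F
R ↔ ¬V = T ↔ F = F
V ∨ (R ↔ ¬V) = T ∨ F = T
K ⊕ R = T ⊕ T = F
K ↔ (K ⊕ R) = T ↔ F = F
(V ∨ (R ↔ ¬V)) → (K ↔ (K ⊕ R)) = T → F = F
¬K ↔ ((V ∨ (R ↔ ¬V)) → (K ↔ (K ⊕ R))) = F ↔ F = T
Hence (C) is true.

True statements: 3 ((A), (B), (C)).

3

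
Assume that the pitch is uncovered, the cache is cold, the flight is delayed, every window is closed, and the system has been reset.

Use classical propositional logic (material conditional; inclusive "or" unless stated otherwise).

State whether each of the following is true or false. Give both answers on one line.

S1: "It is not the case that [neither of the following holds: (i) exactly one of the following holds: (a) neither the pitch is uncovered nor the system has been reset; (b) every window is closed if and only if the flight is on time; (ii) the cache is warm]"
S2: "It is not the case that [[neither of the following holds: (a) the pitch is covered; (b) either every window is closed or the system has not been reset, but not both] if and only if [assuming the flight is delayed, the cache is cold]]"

Let P = "the pitch is covered" (False), U = "the system has been reset" (True), S = "a window is open" (False), R = "the flight is delayed" (True), Q = "the cache is warm" (False).

S1: Formalization: not (((not P nor U) xor (not S iff not R)) nor Q)

not P = not False = True
not P nor U = True nor True = False
not S = not False = True
not R = not True = False
not S iff not R = True iff False = False
(not P nor U) xor (not S iff not R) = False xor False = False
((not P nor U) xor (not S iff not R)) nor Q = False nor False = True
not (((not P nor U) xor (not S iff not R)) nor Q) = not True = False
Thus S1 is false.

S2: Formalization: not ((P nor (not S xor not U)) iff (R -> not Q))

not S = not False = True
not U = not True = False
not S xor not U = True xor False = True
P nor (not S xor not U) = False nor True = False
not Q = not False = True
R -> not Q = True -> True = True
(P nor (not S xor not U)) iff (R -> not Q) = False iff True = False
not ((P nor (not S xor not U)) iff (R -> not Q)) = not False = True
So S2 is true.

S1 F / S2 T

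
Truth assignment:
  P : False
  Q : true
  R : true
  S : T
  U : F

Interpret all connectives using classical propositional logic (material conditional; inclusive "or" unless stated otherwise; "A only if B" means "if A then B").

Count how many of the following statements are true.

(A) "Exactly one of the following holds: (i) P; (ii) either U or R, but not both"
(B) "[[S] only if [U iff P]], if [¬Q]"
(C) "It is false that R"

(A): This is P ⊕ (U ⊕ R).

U ⊕ R = F ⊕ T = T
P ⊕ (U ⊕ R) = F ⊕ T = T
Thus (A) is true.

(B): Formalization: ¬Q → (S → (U ↔ P))

¬Q = ¬T = F
U ↔ P = F ↔ F = T
S → (U ↔ P) = T → T = T
¬Q → (S → (U ↔ P)) = F → T = T
Thus (B) is true.

(C): This is ¬R.

¬R = ¬T = F
So (C) is false.

True statements: 2 ((A), (B)).

2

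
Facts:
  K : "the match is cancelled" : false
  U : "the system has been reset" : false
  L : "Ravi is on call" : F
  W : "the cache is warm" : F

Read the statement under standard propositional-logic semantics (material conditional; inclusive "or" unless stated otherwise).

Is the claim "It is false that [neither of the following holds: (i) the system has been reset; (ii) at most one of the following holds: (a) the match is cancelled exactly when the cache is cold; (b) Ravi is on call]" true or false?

This is ~(U nor ((K <-> ~W) nand L)).

~W = ~F = T
K <-> ~W = F <-> T = F
(K <-> ~W) nand L = F nand F = T
U nor ((K <-> ~W) nand L) = F nor T = F
~(U nor ((K <-> ~W) nand L)) = ~F = T

True.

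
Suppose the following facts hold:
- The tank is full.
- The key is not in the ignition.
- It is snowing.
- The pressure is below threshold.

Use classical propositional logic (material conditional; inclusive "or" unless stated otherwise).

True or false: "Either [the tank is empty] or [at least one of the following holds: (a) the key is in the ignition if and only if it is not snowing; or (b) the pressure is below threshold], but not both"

Let L = "the tank is full" (T), K = "the key is in the ignition" (F), Q = "it is snowing" (T), D = "the pressure is above threshold" (F).
Parsed as ¬L ⊕ ((K ↔ ¬Q) ∨ ¬D)

¬L = ¬T = F
¬Q = ¬T = F
K ↔ ¬Q = F ↔ F = T
¬D = ¬F = T
(K ↔ ¬Q) ∨ ¬D = T ∨ T = T
¬L ⊕ ((K ↔ ¬Q) ∨ ¬D) = F ⊕ T = T

True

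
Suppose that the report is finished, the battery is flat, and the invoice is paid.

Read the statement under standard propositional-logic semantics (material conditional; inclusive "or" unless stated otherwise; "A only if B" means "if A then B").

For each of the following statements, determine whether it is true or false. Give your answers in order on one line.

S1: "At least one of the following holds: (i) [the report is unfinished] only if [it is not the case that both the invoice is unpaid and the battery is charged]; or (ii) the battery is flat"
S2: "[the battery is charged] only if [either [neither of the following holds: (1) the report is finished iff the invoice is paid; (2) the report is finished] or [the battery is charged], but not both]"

S1 T, S2 T

Let R = "the report is finished" (True), Q = "the invoice is paid" (True), W = "the battery is charged" (False).

S1: Formalization: (not R -> (not Q nand W)) or not W

not R = not True = False
not Q = not True = False
not Q nand W = False nand False = True
not R -> (not Q nand W) = False -> True = True
not W = not False = True
(not R -> (not Q nand W)) or not W = True or True = True
So S1 is true.

S2: This is W -> (((R iff Q) nor R) xor W).

R iff Q = True iff True = True
(R iff Q) nor R = True nor True = False
((R iff Q) nor R) xor W = False xor False = False
W -> (((R iff Q) nor R) xor W) = False -> False = True
So S2 is true.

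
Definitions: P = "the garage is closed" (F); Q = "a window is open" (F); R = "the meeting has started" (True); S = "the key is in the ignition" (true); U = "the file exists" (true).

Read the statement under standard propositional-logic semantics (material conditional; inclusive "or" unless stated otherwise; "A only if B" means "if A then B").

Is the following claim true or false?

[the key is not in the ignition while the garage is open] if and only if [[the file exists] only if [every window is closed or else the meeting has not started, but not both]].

Values: S=T, P=F, U=T, Q=F, R=T.
In symbols: (~S & ~P) <-> (U -> (~Q xor ~R))

~S = ~T = F
~P = ~F = T
~S & ~P = F & T = F
~Q = ~F = T
~R = ~T = F
~Q xor ~R = T xor F = T
U -> (~Q xor ~R) = T -> T = T
(~S & ~P) <-> (U -> (~Q xor ~R)) = F <-> T = F

False.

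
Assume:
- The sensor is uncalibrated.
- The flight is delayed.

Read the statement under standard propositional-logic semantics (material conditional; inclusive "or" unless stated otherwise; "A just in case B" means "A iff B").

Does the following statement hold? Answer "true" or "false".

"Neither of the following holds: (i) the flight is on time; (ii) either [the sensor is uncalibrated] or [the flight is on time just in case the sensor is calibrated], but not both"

Let Q = "the flight is delayed" (True), P = "the sensor is calibrated" (False).
Parsed as not Q nor (not P xor (not Q iff P))

not Q = not True = False
not P = not False = True
not Q = not True = False
not Q iff P = False iff False = True
not P xor (not Q iff P) = True xor True = False
not Q nor (not P xor (not Q iff P)) = False nor False = True

True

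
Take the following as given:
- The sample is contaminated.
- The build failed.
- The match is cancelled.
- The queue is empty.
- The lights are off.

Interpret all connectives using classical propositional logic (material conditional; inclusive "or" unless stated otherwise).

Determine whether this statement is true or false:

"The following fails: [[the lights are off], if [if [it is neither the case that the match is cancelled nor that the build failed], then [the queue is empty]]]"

false

Let R = "the match is cancelled" (T), Q = "the build passed" (F), S = "the queue is empty" (T), U = "the lights are on" (F).
In symbols: ~(((R nor ~Q) -> S) -> ~U)

~Q = ~F = T
R nor ~Q = T nor T = F
(R nor ~Q) -> S = F -> T = T
~U = ~F = T
((R nor ~Q) -> S) -> ~U = T -> T = T
~(((R nor ~Q) -> S) -> ~U) = ~T = F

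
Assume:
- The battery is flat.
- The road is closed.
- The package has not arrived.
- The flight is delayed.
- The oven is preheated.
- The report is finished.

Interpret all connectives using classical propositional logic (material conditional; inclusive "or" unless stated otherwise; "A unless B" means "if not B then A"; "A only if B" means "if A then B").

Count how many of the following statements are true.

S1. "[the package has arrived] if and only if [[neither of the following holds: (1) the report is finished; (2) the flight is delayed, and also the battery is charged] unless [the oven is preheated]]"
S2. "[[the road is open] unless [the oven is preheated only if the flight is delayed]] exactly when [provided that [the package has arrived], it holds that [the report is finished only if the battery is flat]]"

Let R = "the package has arrived" (F), V = "the report is finished" (T), S = "the flight is delayed" (T), P = "the battery is charged" (F), U = "the oven is preheated" (T), Q = "the road is closed" (T).

S1: This is R ↔ ((V ↓ (S ∧ P)) ∨ U).

S ∧ P = T ∧ F = F
V ↓ (S ∧ P) = T ↓ F = F
(V ↓ (S ∧ P)) ∨ U = F ∨ T = T
R ↔ ((V ↓ (S ∧ P)) ∨ U) = F ↔ T = F
Hence S1 is false.

S2: In symbols: (¬Q ∨ (U → S)) ↔ (R → (V → ¬P))

¬Q = ¬T = F
U → S = T → T = T
¬Q ∨ (U → S) = F ∨ T = T
¬P = ¬F = T
V → ¬P = T → T = T
R → (V → ¬P) = F → T = T
(¬Q ∨ (U → S)) ↔ (R → (V → ¬P)) = T ↔ T = T
Hence S2 is true.

True statements: 1 (S2).

1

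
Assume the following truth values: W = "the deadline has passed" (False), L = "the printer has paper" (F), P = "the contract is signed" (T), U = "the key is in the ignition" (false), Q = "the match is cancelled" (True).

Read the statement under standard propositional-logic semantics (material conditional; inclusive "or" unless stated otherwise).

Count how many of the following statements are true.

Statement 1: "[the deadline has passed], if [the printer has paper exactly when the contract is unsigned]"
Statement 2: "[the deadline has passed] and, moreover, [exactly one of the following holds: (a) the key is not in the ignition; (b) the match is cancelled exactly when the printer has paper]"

Statement 1: Parsed as (L <-> ~P) -> W

~P = ~T = F
L <-> ~P = F <-> F = T
(L <-> ~P) -> W = T -> F = F
So Statement 1 is false.

Statement 2: Formalization: W & (~U xor (Q <-> L))

~U = ~F = T
Q <-> L = T <-> F = F
~U xor (Q <-> L) = T xor F = T
W & (~U xor (Q <-> L)) = F & T = F
Thus Statement 2 is false.

0 of the 2 statements are true (none).

0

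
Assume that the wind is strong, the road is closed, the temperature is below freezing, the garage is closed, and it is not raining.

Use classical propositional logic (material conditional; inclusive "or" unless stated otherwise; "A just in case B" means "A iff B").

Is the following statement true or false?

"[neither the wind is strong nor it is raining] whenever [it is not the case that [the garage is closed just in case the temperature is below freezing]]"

The statement is true.

Let S = "the garage is closed" (T), R = "the temperature is below freezing" (T), P = "the wind is strong" (T), U = "it is raining" (F).
In symbols: ¬(S ↔ R) → (P ↓ U)

S ↔ R = T ↔ T = T
¬(S ↔ R) = ¬T = F
P ↓ U = T ↓ F = F
¬(S ↔ R) → (P ↓ U) = F → F = T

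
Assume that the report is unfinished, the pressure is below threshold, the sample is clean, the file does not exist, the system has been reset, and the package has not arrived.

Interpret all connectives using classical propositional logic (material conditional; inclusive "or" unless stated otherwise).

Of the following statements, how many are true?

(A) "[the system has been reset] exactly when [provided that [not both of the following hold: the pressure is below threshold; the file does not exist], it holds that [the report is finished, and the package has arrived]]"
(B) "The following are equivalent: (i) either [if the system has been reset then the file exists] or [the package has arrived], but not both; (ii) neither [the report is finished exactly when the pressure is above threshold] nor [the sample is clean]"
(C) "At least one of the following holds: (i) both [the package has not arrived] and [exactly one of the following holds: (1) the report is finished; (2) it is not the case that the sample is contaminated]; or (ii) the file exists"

Let U = "the system has been reset" (T), Q = "the pressure is above threshold" (F), S = "the file exists" (F), P = "the report is finished" (F), V = "the package has arrived" (F), R = "the sample is contaminated" (F).

(A): This is U ↔ ((¬Q ↑ ¬S) → (P ∧ V)).

¬Q = ¬F = T
¬S = ¬F = T
¬Q ↑ ¬S = T ↑ T = F
P ∧ V = F ∧ F = F
(¬Q ↑ ¬S) → (P ∧ V) = F → F = T
U ↔ ((¬Q ↑ ¬S) → (P ∧ V)) = T ↔ T = T
Hence (A) is true.

(B): In symbols: ((U → S) ⊕ V) ↔ ((P ↔ Q) ↓ ¬R)

U → S = T → F = F
(U → S) ⊕ V = F ⊕ F = F
P ↔ Q = F ↔ F = T
¬R = ¬F = T
(P ↔ Q) ↓ ¬R = T ↓ T = F
((U → S) ⊕ V) ↔ ((P ↔ Q) ↓ ¬R) = F ↔ F = T
Thus (B) is true.

(C): Formalization: (¬V ∧ (P ⊕ ¬R)) ∨ S

¬V = ¬F = T
¬R = ¬F = T
P ⊕ ¬R = F ⊕ T = T
¬V ∧ (P ⊕ ¬R) = T ∧ T = T
(¬V ∧ (P ⊕ ¬R)) ∨ S = T ∨ F = T
Thus (C) is true.

True statements: 3.

3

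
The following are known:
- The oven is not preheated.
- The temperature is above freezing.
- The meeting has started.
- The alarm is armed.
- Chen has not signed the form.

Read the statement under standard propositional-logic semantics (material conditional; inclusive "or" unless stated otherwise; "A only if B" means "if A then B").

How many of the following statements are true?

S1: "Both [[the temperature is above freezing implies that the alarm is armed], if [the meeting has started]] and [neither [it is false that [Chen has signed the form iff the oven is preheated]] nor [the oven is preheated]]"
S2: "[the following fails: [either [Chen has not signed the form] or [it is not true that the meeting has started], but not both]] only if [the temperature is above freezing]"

2

Let P = "the meeting has started" (T), H = "the temperature is below freezing" (F), M = "the alarm is armed" (T), D = "Chen has signed the form" (F), W = "the oven is preheated" (F).

S1: This is (P -> (~H -> M)) & (~(D <-> W) nor W).

~H = ~F = T
~H -> M = T -> T = T
P -> (~H -> M) = T -> T = T
D <-> W = F <-> F = T
~(D <-> W) = ~T = F
~(D <-> W) nor W = F nor F = T
(P -> (~H -> M)) & (~(D <-> W) nor W) = T & T = T
Thus S1 is true.

S2: Formalization: ~(~D xor ~P) -> ~H

~D = ~F = T
~P = ~T = F
~D xor ~P = T xor F = T
~(~D xor ~P) = ~T = F
~H = ~F = T
~(~D xor ~P) -> ~H = F -> T = T
Thus S2 is true.

2 of the 2 statements are true.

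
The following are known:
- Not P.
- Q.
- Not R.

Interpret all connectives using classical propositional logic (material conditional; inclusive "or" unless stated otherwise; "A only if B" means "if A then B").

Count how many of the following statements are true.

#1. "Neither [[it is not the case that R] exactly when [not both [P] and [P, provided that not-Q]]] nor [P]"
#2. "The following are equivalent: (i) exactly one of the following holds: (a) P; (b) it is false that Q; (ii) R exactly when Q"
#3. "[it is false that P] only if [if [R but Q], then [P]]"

2

#1: Parsed as (¬R ↔ (P ↑ (¬Q → P))) ↓ P

¬R = ¬F = T
¬Q = ¬T = F
¬Q → P = F → F = T
P ↑ (¬Q → P) = F ↑ T = T
¬R ↔ (P ↑ (¬Q → P)) = T ↔ T = T
(¬R ↔ (P ↑ (¬Q → P))) ↓ P = T ↓ F = F
Hence #1 is false.

#2: Formalization: (P ⊕ ¬Q) ↔ (R ↔ Q)

¬Q = ¬T = F
P ⊕ ¬Q = F ⊕ F = F
R ↔ Q = F ↔ T = F
(P ⊕ ¬Q) ↔ (R ↔ Q) = F ↔ F = T
Hence #2 is true.

#3: In symbols: ¬P → ((R ∧ Q) → P)

¬P = ¬F = T
R ∧ Q = F ∧ T = F
(R ∧ Q) → P = F → F = T
¬P → ((R ∧ Q) → P) = T → T = T
So #3 is true.

True statements: 2 (#2, #3).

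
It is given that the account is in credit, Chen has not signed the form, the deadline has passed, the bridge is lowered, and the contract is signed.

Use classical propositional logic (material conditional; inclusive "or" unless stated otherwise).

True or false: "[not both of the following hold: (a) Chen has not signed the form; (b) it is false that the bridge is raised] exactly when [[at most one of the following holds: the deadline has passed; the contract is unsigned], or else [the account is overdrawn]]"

Let Q = "Chen has signed the form" (False), S = "the bridge is raised" (False), R = "the deadline has passed" (True), U = "the contract is signed" (True), P = "the account is overdrawn" (False).
In symbols: (not Q nand not S) iff ((R nand not U) or P)

not Q = not False = True
not S = not False = True
not Q nand not S = True nand True = False
not U = not True = False
R nand not U = True nand False = True
(R nand not U) or P = True or False = True
(not Q nand not S) iff ((R nand not U) or P) = False iff True = False

The statement is false.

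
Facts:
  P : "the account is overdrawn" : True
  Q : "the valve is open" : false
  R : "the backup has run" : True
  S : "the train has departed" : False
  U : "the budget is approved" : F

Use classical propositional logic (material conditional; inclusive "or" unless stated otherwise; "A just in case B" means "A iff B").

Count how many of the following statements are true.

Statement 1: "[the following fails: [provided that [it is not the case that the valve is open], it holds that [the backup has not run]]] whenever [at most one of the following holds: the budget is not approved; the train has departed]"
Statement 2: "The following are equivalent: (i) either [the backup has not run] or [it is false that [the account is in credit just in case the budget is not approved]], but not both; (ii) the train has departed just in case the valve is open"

2

Statement 1: Parsed as (¬U ↑ S) → ¬(¬Q → ¬R)

¬U = ¬F = T
¬U ↑ S = T ↑ F = T
¬Q = ¬F = T
¬R = ¬T = F
¬Q → ¬R = T → F = F
¬(¬Q → ¬R) = ¬F = T
(¬U ↑ S) → ¬(¬Q → ¬R) = T → T = T
So Statement 1 is true.

Statement 2: This is (¬R ⊕ ¬(¬P ↔ ¬U)) ↔ (S ↔ Q).

¬R = ¬T = F
¬P = ¬T = F
¬U = ¬F = T
¬P ↔ ¬U = F ↔ T = F
¬(¬P ↔ ¬U) = ¬F = T
¬R ⊕ ¬(¬P ↔ ¬U) = F ⊕ T = T
S ↔ Q = F ↔ F = T
(¬R ⊕ ¬(¬P ↔ ¬U)) ↔ (S ↔ Q) = T ↔ T = T
Thus Statement 2 is true.

Count: 2.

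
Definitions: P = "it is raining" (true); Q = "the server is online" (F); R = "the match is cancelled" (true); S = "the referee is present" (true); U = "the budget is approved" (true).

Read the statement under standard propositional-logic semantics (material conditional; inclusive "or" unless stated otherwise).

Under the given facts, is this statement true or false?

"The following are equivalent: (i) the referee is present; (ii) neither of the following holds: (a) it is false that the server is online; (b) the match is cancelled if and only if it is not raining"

Formalization: S <-> (~Q nor (R <-> ~P))

~Q = ~F = T
~P = ~T = F
R <-> ~P = T <-> F = F
~Q nor (R <-> ~P) = T nor F = F
S <-> (~Q nor (R <-> ~P)) = T <-> F = F

False.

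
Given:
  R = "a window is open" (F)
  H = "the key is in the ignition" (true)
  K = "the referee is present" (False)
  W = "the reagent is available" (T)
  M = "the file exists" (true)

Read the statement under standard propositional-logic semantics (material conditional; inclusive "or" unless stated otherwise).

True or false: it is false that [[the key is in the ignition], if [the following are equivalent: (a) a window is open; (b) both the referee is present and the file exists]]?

False.

Formalization: ¬((R ↔ (K ∧ M)) → H)

K ∧ M = F ∧ T = F
R ↔ (K ∧ M) = F ↔ F = T
(R ↔ (K ∧ M)) → H = T → T = T
¬((R ↔ (K ∧ M)) → H) = ¬T = F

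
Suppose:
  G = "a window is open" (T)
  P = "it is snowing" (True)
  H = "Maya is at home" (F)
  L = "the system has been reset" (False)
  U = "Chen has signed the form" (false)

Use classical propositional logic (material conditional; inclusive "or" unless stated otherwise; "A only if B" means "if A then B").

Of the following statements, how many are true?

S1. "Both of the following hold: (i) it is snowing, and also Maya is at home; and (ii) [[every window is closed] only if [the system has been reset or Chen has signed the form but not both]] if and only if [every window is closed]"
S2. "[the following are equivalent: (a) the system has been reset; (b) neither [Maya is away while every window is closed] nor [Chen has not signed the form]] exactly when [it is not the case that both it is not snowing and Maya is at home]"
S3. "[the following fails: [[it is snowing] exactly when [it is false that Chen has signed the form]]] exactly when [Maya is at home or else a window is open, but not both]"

S1: This is (P ∧ H) ∧ ((¬G → (L ⊕ U)) ↔ ¬G).

P ∧ H = T ∧ F = F
¬G = ¬T = F
L ⊕ U = F ⊕ F = F
¬G → (L ⊕ U) = F → F = T
¬G = ¬T = F
(¬G → (L ⊕ U)) ↔ ¬G = T ↔ F = F
(P ∧ H) ∧ ((¬G → (L ⊕ U)) ↔ ¬G) = F ∧ F = F
Thus S1 is false.

S2: Parsed as (L ↔ ((¬H ∧ ¬G) ↓ ¬U)) ↔ (¬P ↑ H)

¬H = ¬F = T
¬G = ¬T = F
¬H ∧ ¬G = T ∧ F = F
¬U = ¬F = T
(¬H ∧ ¬G) ↓ ¬U = F ↓ T = F
L ↔ ((¬H ∧ ¬G) ↓ ¬U) = F ↔ F = T
¬P = ¬T = F
¬P ↑ H = F ↑ F = T
(L ↔ ((¬H ∧ ¬G) ↓ ¬U)) ↔ (¬P ↑ H) = T ↔ T = T
Thus S2 is true.

S3: In symbols: ¬(P ↔ ¬U) ↔ (H ⊕ G)

¬U = ¬F = T
P ↔ ¬U = T ↔ T = T
¬(P ↔ ¬U) = ¬T = F
H ⊕ G = F ⊕ T = T
¬(P ↔ ¬U) ↔ (H ⊕ G) = F ↔ T = F
Hence S3 is false.

1 of the 3 statements is true.

1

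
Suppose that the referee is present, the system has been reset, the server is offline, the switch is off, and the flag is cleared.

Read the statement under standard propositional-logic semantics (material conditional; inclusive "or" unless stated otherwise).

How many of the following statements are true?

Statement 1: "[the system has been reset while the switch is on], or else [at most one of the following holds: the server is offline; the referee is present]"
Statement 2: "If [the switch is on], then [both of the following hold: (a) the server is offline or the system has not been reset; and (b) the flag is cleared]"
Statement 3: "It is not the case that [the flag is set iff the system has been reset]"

Let L = "the system has been reset" (T), P = "the switch is on" (F), D = "the server is online" (F), V = "the referee is present" (T), S = "the flag is set" (F).

Statement 1: In symbols: (L & P) | (~D nand V)

L & P = T & F = F
~D = ~F = T
~D nand V = T nand T = F
(L & P) | (~D nand V) = F | F = F
So Statement 1 is false.

Statement 2: Parsed as P -> ((~D | ~L) & ~S)

~D = ~F = T
~L = ~T = F
~D | ~L = T | F = T
~S = ~F = T
(~D | ~L) & ~S = T & T = T
P -> ((~D | ~L) & ~S) = F -> T = T
Thus Statement 2 is true.

Statement 3: Formalization: ~(S <-> L)

S <-> L = F <-> T = F
~(S <-> L) = ~F = T
Hence Statement 3 is true.

2 of the 3 statements are true.

2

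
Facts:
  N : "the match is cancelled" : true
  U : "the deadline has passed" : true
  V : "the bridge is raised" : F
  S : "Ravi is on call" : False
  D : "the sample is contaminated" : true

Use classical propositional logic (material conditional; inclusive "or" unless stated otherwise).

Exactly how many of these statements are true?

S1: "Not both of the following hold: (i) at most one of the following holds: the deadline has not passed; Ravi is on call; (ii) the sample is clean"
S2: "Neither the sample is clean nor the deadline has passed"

S1: This is (~U nand S) nand ~D.

~U = ~T = F
~U nand S = F nand F = T
~D = ~T = F
(~U nand S) nand ~D = T nand F = T
Thus S1 is true.

S2: In symbols: ~D nor U

~D = ~T = F
~D nor U = F nor T = F
Thus S2 is false.

Count: 1.

1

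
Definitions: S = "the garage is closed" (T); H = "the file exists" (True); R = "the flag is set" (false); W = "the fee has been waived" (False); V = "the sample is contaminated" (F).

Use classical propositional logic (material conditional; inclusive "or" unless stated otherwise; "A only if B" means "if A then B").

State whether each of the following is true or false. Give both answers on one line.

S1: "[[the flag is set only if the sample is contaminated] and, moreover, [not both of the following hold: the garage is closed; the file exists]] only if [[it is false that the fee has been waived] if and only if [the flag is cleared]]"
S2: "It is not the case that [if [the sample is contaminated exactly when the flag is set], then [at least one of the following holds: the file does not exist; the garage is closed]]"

S1 True; S2 False

S1: In symbols: ((R → V) ∧ (S ↑ H)) → (¬W ↔ ¬R)

R → V = F → F = T
S ↑ H = T ↑ T = F
(R → V) ∧ (S ↑ H) = T ∧ F = F
¬W = ¬F = T
¬R = ¬F = T
¬W ↔ ¬R = T ↔ T = T
((R → V) ∧ (S ↑ H)) → (¬W ↔ ¬R) = F → T = T
Thus S1 is true.

S2: Formalization: ¬((V ↔ R) → (¬H ∨ S))

V ↔ R = F ↔ F = T
¬H = ¬T = F
¬H ∨ S = F ∨ T = T
(V ↔ R) → (¬H ∨ S) = T → T = T
¬((V ↔ R) → (¬H ∨ S)) = ¬T = F
Hence S2 is false.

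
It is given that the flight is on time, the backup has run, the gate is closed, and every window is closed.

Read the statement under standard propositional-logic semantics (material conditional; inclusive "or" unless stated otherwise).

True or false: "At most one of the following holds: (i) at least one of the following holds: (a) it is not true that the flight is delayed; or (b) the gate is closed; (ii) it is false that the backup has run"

Let P = "the flight is delayed" (F), R = "the gate is open" (F), Q = "the backup has run" (T).
Parsed as (~P | ~R) nand ~Q

~P = ~F = T
~R = ~F = T
~P | ~R = T | T = T
~Q = ~T = F
(~P | ~R) nand ~Q = T nand F = T

The statement is true.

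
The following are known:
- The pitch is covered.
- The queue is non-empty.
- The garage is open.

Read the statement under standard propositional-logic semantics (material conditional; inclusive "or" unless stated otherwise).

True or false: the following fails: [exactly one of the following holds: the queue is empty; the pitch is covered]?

Let Q = "the queue is empty" (False), P = "the pitch is covered" (True).
Parsed as not (Q xor P)

Q xor P = False xor True = True
not (Q xor P) = not True = False

false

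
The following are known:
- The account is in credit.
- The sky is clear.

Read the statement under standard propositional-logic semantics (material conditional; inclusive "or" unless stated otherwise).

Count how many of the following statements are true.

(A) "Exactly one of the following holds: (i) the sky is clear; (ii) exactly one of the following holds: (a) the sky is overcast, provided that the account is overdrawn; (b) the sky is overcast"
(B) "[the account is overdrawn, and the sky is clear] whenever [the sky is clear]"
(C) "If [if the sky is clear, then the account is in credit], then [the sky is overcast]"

0

Let Q = "the sky is overcast" (F), P = "the account is overdrawn" (F).

(A): Parsed as ~Q xor ((P -> Q) xor Q)

~Q = ~F = T
P -> Q = F -> F = T
(P -> Q) xor Q = T xor F = T
~Q xor ((P -> Q) xor Q) = T xor T = F
Hence (A) is false.

(B): This is ~Q -> (P & ~Q).

~Q = ~F = T
~Q = ~F = T
P & ~Q = F & T = F
~Q -> (P & ~Q) = T -> F = F
Thus (B) is false.

(C): In symbols: (~Q -> ~P) -> Q

~Q = ~F = T
~P = ~F = T
~Q -> ~P = T -> T = T
(~Q -> ~P) -> Q = T -> F = F
So (C) is false.

0 of the 3 statements are true (none).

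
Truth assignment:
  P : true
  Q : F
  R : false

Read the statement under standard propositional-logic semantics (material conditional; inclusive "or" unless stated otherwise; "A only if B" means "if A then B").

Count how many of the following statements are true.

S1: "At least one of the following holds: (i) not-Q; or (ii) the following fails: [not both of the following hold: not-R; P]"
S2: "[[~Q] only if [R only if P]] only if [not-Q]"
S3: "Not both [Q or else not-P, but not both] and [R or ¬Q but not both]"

3

S1: Parsed as ~Q | ~(~R nand P)

~Q = ~F = T
~R = ~F = T
~R nand P = T nand T = F
~(~R nand P) = ~F = T
~Q | ~(~R nand P) = T | T = T
So S1 is true.

S2: This is (~Q -> (R -> P)) -> ~Q.

~Q = ~F = T
R -> P = F -> T = T
~Q -> (R -> P) = T -> T = T
~Q = ~F = T
(~Q -> (R -> P)) -> ~Q = T -> T = T
Hence S2 is true.

S3: In symbols: (Q xor ~P) nand (R xor ~Q)

~P = ~T = F
Q xor ~P = F xor F = F
~Q = ~F = T
R xor ~Q = F xor T = T
(Q xor ~P) nand (R xor ~Q) = F nand T = T
Hence S3 is true.

3 of the 3 statements are true.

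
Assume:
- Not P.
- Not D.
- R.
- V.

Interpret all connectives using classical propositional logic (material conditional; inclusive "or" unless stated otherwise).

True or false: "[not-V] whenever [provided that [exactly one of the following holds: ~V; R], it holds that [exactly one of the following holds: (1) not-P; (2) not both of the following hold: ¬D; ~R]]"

The statement is true.

Parsed as ((not V xor R) -> (not P xor (not D nand not R))) -> not V

not V = not True = False
not V xor R = False xor True = True
not P = not False = True
not D = not False = True
not R = not True = False
not D nand not R = True nand False = True
not P xor (not D nand not R) = True xor True = False
(not V xor R) -> (not P xor (not D nand not R)) = True -> False = False
not V = not True = False
((not V xor R) -> (not P xor (not D nand not R))) -> not V = False -> False = True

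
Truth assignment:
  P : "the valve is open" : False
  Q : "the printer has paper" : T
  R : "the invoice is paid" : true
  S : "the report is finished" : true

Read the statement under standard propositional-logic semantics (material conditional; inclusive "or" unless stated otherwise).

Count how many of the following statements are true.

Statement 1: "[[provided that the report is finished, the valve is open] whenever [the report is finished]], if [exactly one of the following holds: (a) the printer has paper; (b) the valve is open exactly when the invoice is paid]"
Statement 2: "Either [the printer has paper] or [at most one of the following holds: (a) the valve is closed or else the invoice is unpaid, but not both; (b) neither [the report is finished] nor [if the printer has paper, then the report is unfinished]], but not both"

Statement 1: Formalization: (Q xor (P <-> R)) -> (S -> (S -> P))

P <-> R = F <-> T = F
Q xor (P <-> R) = T xor F = T
S -> P = T -> F = F
S -> (S -> P) = T -> F = F
(Q xor (P <-> R)) -> (S -> (S -> P)) = T -> F = F
Thus Statement 1 is false.

Statement 2: This is Q xor ((~P xor ~R) nand (S nor (Q -> ~S))).

~P = ~F = T
~R = ~T = F
~P xor ~R = T xor F = T
~S = ~T = F
Q -> ~S = T -> F = F
S nor (Q -> ~S) = T nor F = F
(~P xor ~R) nand (S nor (Q -> ~S)) = T nand F = T
Q xor ((~P xor ~R) nand (S nor (Q -> ~S))) = T xor T = F
Hence Statement 2 is false.

Count: 0.

0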